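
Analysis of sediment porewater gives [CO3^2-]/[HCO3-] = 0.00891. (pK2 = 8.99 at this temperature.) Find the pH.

From K2 = [H⁺][CO3^2-]/[HCO3-]:  pH = pK2 + log₁₀([CO3^2-]/[HCO3-])
log₁₀(0.00891) = -2.050
pH = 8.99 + (-2.050) = 6.94

pH = 6.94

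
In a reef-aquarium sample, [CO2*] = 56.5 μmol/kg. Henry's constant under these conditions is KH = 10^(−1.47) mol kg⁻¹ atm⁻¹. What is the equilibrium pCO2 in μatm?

KH = 10^(−1.47) = 3.388×10^-2 mol kg⁻¹ atm⁻¹
pCO2 = [CO2*]/KH = 56.5×10^-6 / 3.388×10^-2 = 1.67×10^-3 atm = 1670 μatm

pCO2 = 1670 μatm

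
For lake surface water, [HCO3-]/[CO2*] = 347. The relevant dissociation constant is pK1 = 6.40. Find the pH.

pH = 8.94

From K1 = [H⁺][HCO3-]/[CO2*]:  pH = pK1 + log₁₀([HCO3-]/[CO2*])
log₁₀(347) = +2.540
pH = 6.40 + (+2.540) = 8.94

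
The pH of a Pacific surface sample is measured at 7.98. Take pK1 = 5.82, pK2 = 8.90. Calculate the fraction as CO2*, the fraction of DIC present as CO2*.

α₀ = 0.00614

α₀ = 1 / (1 + K1/[H⁺] + K1K2/[H⁺]²) = 1 / (1 + 10^+2.16 + 10^+1.24)
   = 1 / (1 + 144.54 + 17.378) = 1/162.92 = 0.006138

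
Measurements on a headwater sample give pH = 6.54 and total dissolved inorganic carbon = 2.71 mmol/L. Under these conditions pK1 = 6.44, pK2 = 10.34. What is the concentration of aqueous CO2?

α₀ = 1 / (1 + K1/[H⁺] + K1K2/[H⁺]²) = 1 / (1 + 10^+0.10 + 10^-3.70)
   = 1 / (1 + 1.2589 + 0.00019953) = 1/2.2591 = 0.4426
[CO2*] = α₀ × DIC = 0.4426 × 2.71 = 1.20 mmol/L

[CO2*] = 1.20 mmol/L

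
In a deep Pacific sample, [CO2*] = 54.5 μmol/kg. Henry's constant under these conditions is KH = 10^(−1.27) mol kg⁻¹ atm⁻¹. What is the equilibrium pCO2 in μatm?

pCO2 = 1010 μatm

KH = 10^(−1.27) = 5.370×10^-2 mol kg⁻¹ atm⁻¹
pCO2 = [CO2*]/KH = 54.5×10^-6 / 5.370×10^-2 = 1.01×10^-3 atm = 1010 μatm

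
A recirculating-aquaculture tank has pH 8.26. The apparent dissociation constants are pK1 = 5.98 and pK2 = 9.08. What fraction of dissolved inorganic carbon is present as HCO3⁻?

α₁ = 0.865

α₁ = 1 / (1 + [H⁺]/K1 + K2/[H⁺]) = 1 / (1 + 10^-2.28 + 10^-0.82)
   = 1 / (1 + 0.0052481 + 0.15136) = 1/1.1566 = 0.8646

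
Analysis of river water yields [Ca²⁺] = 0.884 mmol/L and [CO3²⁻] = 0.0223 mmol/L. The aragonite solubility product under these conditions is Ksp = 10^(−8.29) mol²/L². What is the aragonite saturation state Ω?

Ksp = 10^(−8.29) = 5.129×10^-9
Ω = [Ca²⁺][CO3²⁻]/Ksp = (0.884×10^-3)(0.0223×10^-3) / 5.129×10^-9 = 3.84

Ω = 3.84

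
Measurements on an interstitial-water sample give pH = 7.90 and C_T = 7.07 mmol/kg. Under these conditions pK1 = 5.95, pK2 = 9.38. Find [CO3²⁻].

α₂ = 1 / (1 + [H⁺]/K2 + [H⁺]²/(K1K2)) = 1 / (1 + 10^+1.48 + 10^-0.47)
   = 1 / (1 + 30.200 + 0.33884) = 1/31.538 = 0.03171
[CO3²⁻] = α₂ × DIC = 0.03171 × 7.07 = 0.224 mmol/kg

[CO3²⁻] = 0.224 mmol/kg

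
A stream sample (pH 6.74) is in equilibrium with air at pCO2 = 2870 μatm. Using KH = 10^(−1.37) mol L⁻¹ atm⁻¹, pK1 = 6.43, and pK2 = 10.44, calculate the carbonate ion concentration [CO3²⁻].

[CO3²⁻] = 0.0499 μmol/L

[CO2*] = KH · pCO2 = 10^(−1.37) × 2870×10^-6 = 1.224×10^-4 mol/L
α₀ = 1/(1 + K1/[H⁺] + K1K2/[H⁺]²) = 1/(1 + 10^+0.31 + 10^-3.39) = 0.3287
DIC = [CO2*]/α₀ = 1.224×10^-4 / 0.3287 = 0.3724 mmol/L
[CO3²⁻] = α₂·DIC; α₂ = 0.0001339, so [CO3²⁻] = 0.0001339 × 0.3724 = 4.99×10^-5 mmol/L = 0.0499 μmol/L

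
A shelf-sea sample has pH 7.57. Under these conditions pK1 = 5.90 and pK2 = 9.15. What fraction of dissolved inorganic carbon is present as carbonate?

α₂ = 1 / (1 + [H⁺]/K2 + [H⁺]²/(K1K2)) = 1 / (1 + 10^+1.58 + 10^-0.09)
   = 1 / (1 + 38.019 + 0.81283) = 1/39.832 = 0.02511

α₂ = 0.0251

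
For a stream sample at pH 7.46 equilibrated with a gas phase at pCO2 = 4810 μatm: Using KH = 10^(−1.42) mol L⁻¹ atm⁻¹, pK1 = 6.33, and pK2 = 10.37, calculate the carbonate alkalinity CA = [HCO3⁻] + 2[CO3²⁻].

[CO2*] = KH · pCO2 = 10^(−1.42) × 4810×10^-6 = 1.829×10^-4 mol/L
α₀ = 1/(1 + K1/[H⁺] + K1K2/[H⁺]²) = 1/(1 + 10^+1.13 + 10^-1.78) = 0.06894
DIC = [CO2*]/α₀ = 1.829×10^-4 / 0.06894 = 2.653 mmol/L
CA = (α₁ + 2α₂)·DIC = (0.9299 + 2×0.001144) × 2.653 = 2.47 mmol/L

CA = 2.47 mmol/L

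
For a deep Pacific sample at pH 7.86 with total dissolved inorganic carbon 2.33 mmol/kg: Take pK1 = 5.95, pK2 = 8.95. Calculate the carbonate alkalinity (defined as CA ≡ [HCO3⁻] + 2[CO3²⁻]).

CA = 2.48 mmol/kg

CA = [HCO3⁻] + 2[CO3²⁻] = (α₁ + 2α₂)·DIC
At pH 7.86: [H⁺]/K1 = 10^-1.91 = 0.012303, K2/[H⁺] = 10^-1.09 = 0.081283
α₁ = 1/(1 + 0.012303 + 0.081283) = 1/1.0936 = 0.9144; α₂ = α₁·K2/[H⁺] = 0.07433
α₁ + 2α₂ = 1.0631
CA = 1.0631 × 2.33 = 2.48 mmol/kg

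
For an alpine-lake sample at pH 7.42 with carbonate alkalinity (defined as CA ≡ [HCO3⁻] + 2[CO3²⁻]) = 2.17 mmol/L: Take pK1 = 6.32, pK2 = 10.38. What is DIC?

CA = [HCO3⁻] + 2[CO3²⁻] = (α₁ + 2α₂)·DIC
At pH 7.42: [H⁺]/K1 = 10^-1.10 = 0.079433, K2/[H⁺] = 10^-2.96 = 0.0010965
α₁ = 1/(1 + 0.079433 + 0.0010965) = 1/1.0805 = 0.9255; α₂ = α₁·K2/[H⁺] = 0.001015
α₁ + 2α₂ = 0.9275
DIC = CA / (α₁ + 2α₂) = 2.17 / 0.9275 = 2.34 mmol/L

DIC = 2.34 mmol/L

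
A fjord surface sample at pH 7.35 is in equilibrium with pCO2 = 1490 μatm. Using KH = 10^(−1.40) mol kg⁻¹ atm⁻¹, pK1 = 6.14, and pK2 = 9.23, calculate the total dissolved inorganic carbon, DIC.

[CO2*] = KH · pCO2 = 10^(−1.40) × 1490×10^-6 = 5.932×10^-5 mol/kg
α₀ = 1/(1 + K1/[H⁺] + K1K2/[H⁺]²) = 1/(1 + 10^+1.21 + 10^-0.67) = 0.05737
DIC = [CO2*]/α₀ = 5.932×10^-5 / 0.05737 = 1.03 mmol/kg

DIC = 1.03 mmol/kg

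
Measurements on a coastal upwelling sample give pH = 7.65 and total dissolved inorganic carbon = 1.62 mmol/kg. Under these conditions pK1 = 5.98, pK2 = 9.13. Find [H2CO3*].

[CO2*] = 0.0328 mmol/kg

α₀ = 1 / (1 + K1/[H⁺] + K1K2/[H⁺]²) = 1 / (1 + 10^+1.67 + 10^+0.19)
   = 1 / (1 + 46.774 + 1.5488) = 1/49.322 = 0.02027
[CO2*] = α₀ × DIC = 0.02027 × 1.62 = 0.0328 mmol/kg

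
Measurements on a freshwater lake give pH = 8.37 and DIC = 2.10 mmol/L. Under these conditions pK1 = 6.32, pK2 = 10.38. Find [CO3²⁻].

[CO3²⁻] = 0.0201 mmol/L

α₂ = 1 / (1 + [H⁺]/K2 + [H⁺]²/(K1K2)) = 1 / (1 + 10^+2.01 + 10^-0.04)
   = 1 / (1 + 102.33 + 0.91201) = 1/104.24 = 0.009593
[CO3²⁻] = α₂ × DIC = 0.009593 × 2.10 = 0.0201 mmol/L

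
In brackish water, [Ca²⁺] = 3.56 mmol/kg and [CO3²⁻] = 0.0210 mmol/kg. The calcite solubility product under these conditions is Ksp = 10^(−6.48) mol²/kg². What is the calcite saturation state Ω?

Ksp = 10^(−6.48) = 3.311×10^-7
Ω = [Ca²⁺][CO3²⁻]/Ksp = (3.56×10^-3)(0.0210×10^-3) / 3.311×10^-7 = 0.226

Ω = 0.226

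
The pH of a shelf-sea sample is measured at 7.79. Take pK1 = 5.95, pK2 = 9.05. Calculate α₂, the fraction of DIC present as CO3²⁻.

α₂ = 1 / (1 + [H⁺]/K2 + [H⁺]²/(K1K2)) = 1 / (1 + 10^+1.26 + 10^-0.58)
   = 1 / (1 + 18.197 + 0.26303) = 1/19.460 = 0.05139

α₂ = 0.0514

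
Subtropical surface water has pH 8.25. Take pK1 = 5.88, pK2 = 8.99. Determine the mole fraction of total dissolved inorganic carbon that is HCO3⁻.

α₁ = 0.843

α₁ = 1 / (1 + [H⁺]/K1 + K2/[H⁺]) = 1 / (1 + 10^-2.37 + 10^-0.74)
   = 1 / (1 + 0.0042658 + 0.18197) = 1/1.1862 = 0.8430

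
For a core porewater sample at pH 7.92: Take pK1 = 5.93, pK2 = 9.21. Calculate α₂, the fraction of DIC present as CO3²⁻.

α₂ = 1 / (1 + [H⁺]/K2 + [H⁺]²/(K1K2)) = 1 / (1 + 10^+1.29 + 10^-0.70)
   = 1 / (1 + 19.498 + 0.19953) = 1/20.698 = 0.04831

α₂ = 0.0483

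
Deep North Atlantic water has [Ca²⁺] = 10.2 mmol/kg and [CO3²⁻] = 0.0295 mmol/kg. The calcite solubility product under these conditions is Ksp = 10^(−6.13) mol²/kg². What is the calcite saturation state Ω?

Ω = 0.406

Ksp = 10^(−6.13) = 7.413×10^-7
Ω = [Ca²⁺][CO3²⁻]/Ksp = (10.2×10^-3)(0.0295×10^-3) / 7.413×10^-7 = 0.406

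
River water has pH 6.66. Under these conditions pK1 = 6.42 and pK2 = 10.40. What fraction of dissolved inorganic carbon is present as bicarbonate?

α₁ = 0.635

α₁ = 1 / (1 + [H⁺]/K1 + K2/[H⁺]) = 1 / (1 + 10^-0.24 + 10^-3.74)
   = 1 / (1 + 0.57544 + 0.00018197) = 1/1.5756 = 0.6347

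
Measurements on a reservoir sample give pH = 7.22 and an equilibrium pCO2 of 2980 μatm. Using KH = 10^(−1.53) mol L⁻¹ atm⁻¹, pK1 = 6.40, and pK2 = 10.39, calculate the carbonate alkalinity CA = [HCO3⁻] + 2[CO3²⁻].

CA = 0.582 mmol/L

[CO2*] = KH · pCO2 = 10^(−1.53) × 2980×10^-6 = 8.795×10^-5 mol/L
α₀ = 1/(1 + K1/[H⁺] + K1K2/[H⁺]²) = 1/(1 + 10^+0.82 + 10^-2.35) = 0.1314
DIC = [CO2*]/α₀ = 8.795×10^-5 / 0.1314 = 0.6694 mmol/L
CA = (α₁ + 2α₂)·DIC = (0.8680 + 2×0.0005869) × 0.6694 = 0.582 mmol/L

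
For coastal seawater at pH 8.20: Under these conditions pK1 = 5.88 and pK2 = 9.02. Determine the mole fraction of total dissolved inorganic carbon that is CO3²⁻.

α₂ = 1 / (1 + [H⁺]/K2 + [H⁺]²/(K1K2)) = 1 / (1 + 10^+0.82 + 10^-1.50)
   = 1 / (1 + 6.6069 + 0.031623) = 1/7.6386 = 0.1309

α₂ = 0.131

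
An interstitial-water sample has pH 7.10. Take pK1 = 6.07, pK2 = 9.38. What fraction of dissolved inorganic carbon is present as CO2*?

α₀ = 1 / (1 + K1/[H⁺] + K1K2/[H⁺]²) = 1 / (1 + 10^+1.03 + 10^-1.25)
   = 1 / (1 + 10.715 + 0.056234) = 1/11.771 = 0.08495

α₀ = 0.0850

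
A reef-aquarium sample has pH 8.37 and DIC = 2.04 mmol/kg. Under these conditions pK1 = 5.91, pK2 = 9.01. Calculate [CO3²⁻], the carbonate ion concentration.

α₂ = 1 / (1 + [H⁺]/K2 + [H⁺]²/(K1K2)) = 1 / (1 + 10^+0.64 + 10^-1.82)
   = 1 / (1 + 4.3652 + 0.015136) = 1/5.3803 = 0.1859
[CO3²⁻] = α₂ × DIC = 0.1859 × 2.04 = 0.379 mmol/kg

[CO3²⁻] = 0.379 mmol/kg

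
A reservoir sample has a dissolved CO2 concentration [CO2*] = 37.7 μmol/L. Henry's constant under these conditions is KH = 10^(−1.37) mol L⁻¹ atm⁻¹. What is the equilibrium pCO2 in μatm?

pCO2 = 884 μatm

KH = 10^(−1.37) = 4.266×10^-2 mol L⁻¹ atm⁻¹
pCO2 = [CO2*]/KH = 37.7×10^-6 / 4.266×10^-2 = 8.84×10^-4 atm = 884 μatm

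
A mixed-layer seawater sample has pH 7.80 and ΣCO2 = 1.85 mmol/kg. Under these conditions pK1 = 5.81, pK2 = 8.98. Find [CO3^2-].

α₂ = 1 / (1 + [H⁺]/K2 + [H⁺]²/(K1K2)) = 1 / (1 + 10^+1.18 + 10^-0.81)
   = 1 / (1 + 15.136 + 0.15488) = 1/16.290 = 0.06139
[CO3²⁻] = α₂ × DIC = 0.06139 × 1.85 = 0.114 mmol/kg

[CO3²⁻] = 0.114 mmol/kg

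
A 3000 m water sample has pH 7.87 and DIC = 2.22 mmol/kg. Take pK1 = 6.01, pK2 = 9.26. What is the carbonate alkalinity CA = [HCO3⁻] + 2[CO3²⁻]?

CA = 2.28 mmol/kg

CA = [HCO3⁻] + 2[CO3²⁻] = (α₁ + 2α₂)·DIC
At pH 7.87: [H⁺]/K1 = 10^-1.86 = 0.013804, K2/[H⁺] = 10^-1.39 = 0.040738
α₁ = 1/(1 + 0.013804 + 0.040738) = 1/1.0545 = 0.9483; α₂ = α₁·K2/[H⁺] = 0.03863
α₁ + 2α₂ = 1.0255
CA = 1.0255 × 2.22 = 2.28 mmol/kg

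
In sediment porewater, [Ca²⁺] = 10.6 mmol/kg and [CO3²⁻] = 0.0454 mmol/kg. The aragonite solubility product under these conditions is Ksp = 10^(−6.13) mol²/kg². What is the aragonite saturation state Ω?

Ksp = 10^(−6.13) = 7.413×10^-7
Ω = [Ca²⁺][CO3²⁻]/Ksp = (10.6×10^-3)(0.0454×10^-3) / 7.413×10^-7 = 0.649

Ω = 0.649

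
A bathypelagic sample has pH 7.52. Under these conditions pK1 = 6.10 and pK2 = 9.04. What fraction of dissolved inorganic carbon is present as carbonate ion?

α₂ = 0.0283

α₂ = 1 / (1 + [H⁺]/K2 + [H⁺]²/(K1K2)) = 1 / (1 + 10^+1.52 + 10^+0.10)
   = 1 / (1 + 33.113 + 1.2589) = 1/35.372 = 0.02827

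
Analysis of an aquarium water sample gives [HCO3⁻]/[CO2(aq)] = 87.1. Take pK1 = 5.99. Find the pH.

From K1 = [H⁺][HCO3⁻]/[CO2(aq)]:  pH = pK1 + log₁₀([HCO3⁻]/[CO2(aq)])
log₁₀(87.1) = +1.940
pH = 5.99 + (+1.940) = 7.93

pH = 7.93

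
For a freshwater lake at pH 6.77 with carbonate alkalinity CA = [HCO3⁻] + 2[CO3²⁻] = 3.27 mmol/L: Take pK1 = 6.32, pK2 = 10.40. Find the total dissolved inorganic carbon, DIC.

CA = [HCO3⁻] + 2[CO3²⁻] = (α₁ + 2α₂)·DIC
At pH 6.77: [H⁺]/K1 = 10^-0.45 = 0.35481, K2/[H⁺] = 10^-3.63 = 0.00023442
α₁ = 1/(1 + 0.35481 + 0.00023442) = 1/1.3550 = 0.7380; α₂ = α₁·K2/[H⁺] = 0.0001730
α₁ + 2α₂ = 0.7383
DIC = CA / (α₁ + 2α₂) = 3.27 / 0.7383 = 4.43 mmol/L

DIC = 4.43 mmol/L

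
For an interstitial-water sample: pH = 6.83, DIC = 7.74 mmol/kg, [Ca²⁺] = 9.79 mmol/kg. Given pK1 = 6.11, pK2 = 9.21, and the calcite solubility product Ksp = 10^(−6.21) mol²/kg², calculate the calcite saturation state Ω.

α₂ = 1 / (1 + [H⁺]/K2 + [H⁺]²/(K1K2)) = 1 / (1 + 10^+2.38 + 10^+1.66)
   = 1 / (1 + 239.88 + 45.709) = 1/286.59 = 0.003489
[CO3²⁻] = α₂ × DIC = 0.003489 × 7.74 = 0.02701 mmol/kg
Ksp = 10^(−6.21) = 6.166×10^-7
Ω = [Ca²⁺][CO3²⁻]/Ksp = (9.79×10^-3)(2.701×10^-5) / 6.166×10^-7 = 0.429

Ω = 0.429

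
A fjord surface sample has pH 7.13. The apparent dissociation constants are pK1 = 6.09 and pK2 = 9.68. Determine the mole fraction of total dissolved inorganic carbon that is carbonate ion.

α₂ = 1 / (1 + [H⁺]/K2 + [H⁺]²/(K1K2)) = 1 / (1 + 10^+2.55 + 10^+1.51)
   = 1 / (1 + 354.81 + 32.359) = 1/388.17 = 0.002576

α₂ = 0.00258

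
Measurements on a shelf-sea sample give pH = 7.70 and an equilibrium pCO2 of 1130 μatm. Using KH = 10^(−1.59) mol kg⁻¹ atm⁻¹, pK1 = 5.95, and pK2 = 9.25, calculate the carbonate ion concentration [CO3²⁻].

[CO3²⁻] = 0.0460 mmol/kg

[CO2*] = KH · pCO2 = 10^(−1.59) × 1130×10^-6 = 2.905×10^-5 mol/kg
α₀ = 1/(1 + K1/[H⁺] + K1K2/[H⁺]²) = 1/(1 + 10^+1.75 + 10^+0.20) = 0.01700
DIC = [CO2*]/α₀ = 2.905×10^-5 / 0.01700 = 1.708 mmol/kg
[CO3²⁻] = α₂·DIC; α₂ = 0.02695, so [CO3²⁻] = 0.02695 × 1.708 = 0.0460 mmol/kg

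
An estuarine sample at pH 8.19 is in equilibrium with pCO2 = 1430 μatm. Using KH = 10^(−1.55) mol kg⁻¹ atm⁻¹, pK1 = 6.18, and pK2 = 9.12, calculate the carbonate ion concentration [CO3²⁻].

[CO2*] = KH · pCO2 = 10^(−1.55) × 1430×10^-6 = 4.030×10^-5 mol/kg
α₀ = 1/(1 + K1/[H⁺] + K1K2/[H⁺]²) = 1/(1 + 10^+2.01 + 10^+1.08) = 0.008669
DIC = [CO2*]/α₀ = 4.030×10^-5 / 0.008669 = 4.649 mmol/kg
[CO3²⁻] = α₂·DIC; α₂ = 0.1042, so [CO3²⁻] = 0.1042 × 4.649 = 0.485 mmol/kg

[CO3²⁻] = 0.485 mmol/kg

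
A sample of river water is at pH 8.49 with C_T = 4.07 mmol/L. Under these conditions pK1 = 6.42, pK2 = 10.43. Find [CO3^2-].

[CO3²⁻] = 0.0458 mmol/L

α₂ = 1 / (1 + [H⁺]/K2 + [H⁺]²/(K1K2)) = 1 / (1 + 10^+1.94 + 10^-0.13)
   = 1 / (1 + 87.096 + 0.74131) = 1/88.838 = 0.01126
[CO3²⁻] = α₂ × DIC = 0.01126 × 4.07 = 0.0458 mmol/L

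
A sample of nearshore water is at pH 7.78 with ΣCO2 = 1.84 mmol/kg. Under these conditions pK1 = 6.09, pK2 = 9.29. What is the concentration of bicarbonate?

α₁ = 1 / (1 + [H⁺]/K1 + K2/[H⁺]) = 1 / (1 + 10^-1.69 + 10^-1.51)
   = 1 / (1 + 0.020417 + 0.030903) = 1/1.0513 = 0.9512
[HCO3⁻] = α₁ × DIC = 0.9512 × 1.84 = 1.75 mmol/kg

[HCO3⁻] = 1.75 mmol/kg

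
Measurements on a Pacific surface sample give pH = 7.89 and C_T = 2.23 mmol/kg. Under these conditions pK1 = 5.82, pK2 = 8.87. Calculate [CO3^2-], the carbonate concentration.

α₂ = 1 / (1 + [H⁺]/K2 + [H⁺]²/(K1K2)) = 1 / (1 + 10^+0.98 + 10^-1.09)
   = 1 / (1 + 9.5499 + 0.081283) = 1/10.631 = 0.09406
[CO3²⁻] = α₂ × DIC = 0.09406 × 2.23 = 0.210 mmol/kg

[CO3²⁻] = 0.210 mmol/kg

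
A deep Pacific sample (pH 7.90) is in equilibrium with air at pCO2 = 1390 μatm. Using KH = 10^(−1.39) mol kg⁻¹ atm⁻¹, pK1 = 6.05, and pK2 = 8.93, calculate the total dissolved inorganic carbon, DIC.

[CO2*] = KH · pCO2 = 10^(−1.39) × 1390×10^-6 = 5.663×10^-5 mol/kg
α₀ = 1/(1 + K1/[H⁺] + K1K2/[H⁺]²) = 1/(1 + 10^+1.85 + 10^+0.82) = 0.01275
DIC = [CO2*]/α₀ = 5.663×10^-5 / 0.01275 = 4.44 mmol/kg

DIC = 4.44 mmol/kg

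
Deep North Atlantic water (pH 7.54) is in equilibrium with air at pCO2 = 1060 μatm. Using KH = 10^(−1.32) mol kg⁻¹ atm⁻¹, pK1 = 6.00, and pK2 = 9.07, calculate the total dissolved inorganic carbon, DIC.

DIC = 1.86 mmol/kg

[CO2*] = KH · pCO2 = 10^(−1.32) × 1060×10^-6 = 5.073×10^-5 mol/kg
α₀ = 1/(1 + K1/[H⁺] + K1K2/[H⁺]²) = 1/(1 + 10^+1.54 + 10^+0.01) = 0.02725
DIC = [CO2*]/α₀ = 5.073×10^-5 / 0.02725 = 1.86 mmol/kg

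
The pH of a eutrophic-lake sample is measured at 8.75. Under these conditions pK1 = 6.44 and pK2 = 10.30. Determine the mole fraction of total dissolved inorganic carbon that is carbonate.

α₂ = 0.0273

α₂ = 1 / (1 + [H⁺]/K2 + [H⁺]²/(K1K2)) = 1 / (1 + 10^+1.55 + 10^-0.76)
   = 1 / (1 + 35.481 + 0.17378) = 1/36.655 = 0.02728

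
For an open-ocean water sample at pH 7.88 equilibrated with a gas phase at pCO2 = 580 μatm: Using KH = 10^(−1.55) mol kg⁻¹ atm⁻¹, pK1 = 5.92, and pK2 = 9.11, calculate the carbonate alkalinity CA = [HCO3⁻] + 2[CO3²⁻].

CA = 1.67 mmol/kg

[CO2*] = KH · pCO2 = 10^(−1.55) × 580×10^-6 = 1.635×10^-5 mol/kg
α₀ = 1/(1 + K1/[H⁺] + K1K2/[H⁺]²) = 1/(1 + 10^+1.96 + 10^+0.73) = 0.01025
DIC = [CO2*]/α₀ = 1.635×10^-5 / 0.01025 = 1.595 mmol/kg
CA = (α₁ + 2α₂)·DIC = (0.9347 + 2×0.05504) × 1.595 = 1.67 mmol/kg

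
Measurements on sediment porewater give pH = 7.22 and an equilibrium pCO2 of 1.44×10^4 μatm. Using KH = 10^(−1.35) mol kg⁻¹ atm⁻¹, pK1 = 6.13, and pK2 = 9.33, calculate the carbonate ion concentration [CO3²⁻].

[CO2*] = KH · pCO2 = 10^(−1.35) × 1.44×10^4×10^-6 = 6.432×10^-4 mol/kg
α₀ = 1/(1 + K1/[H⁺] + K1K2/[H⁺]²) = 1/(1 + 10^+1.09 + 10^-1.02) = 0.07464
DIC = [CO2*]/α₀ = 6.432×10^-4 / 0.07464 = 8.618 mmol/kg
[CO3²⁻] = α₂·DIC; α₂ = 0.007128, so [CO3²⁻] = 0.007128 × 8.618 = 0.0614 mmol/kg

[CO3²⁻] = 0.0614 mmol/kg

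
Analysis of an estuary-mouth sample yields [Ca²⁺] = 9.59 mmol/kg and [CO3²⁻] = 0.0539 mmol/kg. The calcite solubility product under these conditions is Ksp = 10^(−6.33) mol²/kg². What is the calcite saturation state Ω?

Ksp = 10^(−6.33) = 4.677×10^-7
Ω = [Ca²⁺][CO3²⁻]/Ksp = (9.59×10^-3)(0.0539×10^-3) / 4.677×10^-7 = 1.11

Ω = 1.11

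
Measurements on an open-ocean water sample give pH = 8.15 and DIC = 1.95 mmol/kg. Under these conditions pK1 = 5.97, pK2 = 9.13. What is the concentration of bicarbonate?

α₁ = 1 / (1 + [H⁺]/K1 + K2/[H⁺]) = 1 / (1 + 10^-2.18 + 10^-0.98)
   = 1 / (1 + 0.0066069 + 0.10471) = 1/1.1113 = 0.8998
[HCO3⁻] = α₁ × DIC = 0.8998 × 1.95 = 1.75 mmol/kg

[HCO3⁻] = 1.75 mmol/kg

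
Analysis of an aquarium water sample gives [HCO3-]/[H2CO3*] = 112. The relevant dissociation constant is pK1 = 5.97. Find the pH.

From K1 = [H⁺][HCO3-]/[H2CO3*]:  pH = pK1 + log₁₀([HCO3-]/[H2CO3*])
log₁₀(112) = +2.049
pH = 5.97 + (+2.049) = 8.02

pH = 8.02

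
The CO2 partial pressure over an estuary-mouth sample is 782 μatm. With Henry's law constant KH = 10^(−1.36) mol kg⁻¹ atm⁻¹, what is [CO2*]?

KH = 10^(−1.36) = 4.365×10^-2 mol kg⁻¹ atm⁻¹
[CO2*] = KH · pCO2 = 4.365×10^-2 × 782×10^-6 atm = 3.41×10^-5 mol/kg

[CO2*] = 34.1 μmol/kg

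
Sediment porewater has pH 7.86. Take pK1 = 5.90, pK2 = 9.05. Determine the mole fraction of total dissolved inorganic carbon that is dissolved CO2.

α₀ = 1 / (1 + K1/[H⁺] + K1K2/[H⁺]²) = 1 / (1 + 10^+1.96 + 10^+0.77)
   = 1 / (1 + 91.201 + 5.8884) = 1/98.090 = 0.01019

α₀ = 0.0102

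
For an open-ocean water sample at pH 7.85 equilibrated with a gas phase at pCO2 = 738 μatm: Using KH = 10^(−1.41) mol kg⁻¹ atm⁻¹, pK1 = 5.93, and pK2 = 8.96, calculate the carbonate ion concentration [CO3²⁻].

[CO2*] = KH · pCO2 = 10^(−1.41) × 738×10^-6 = 2.871×10^-5 mol/kg
α₀ = 1/(1 + K1/[H⁺] + K1K2/[H⁺]²) = 1/(1 + 10^+1.92 + 10^+0.81) = 0.01103
DIC = [CO2*]/α₀ = 2.871×10^-5 / 0.01103 = 2.602 mmol/kg
[CO3²⁻] = α₂·DIC; α₂ = 0.07124, so [CO3²⁻] = 0.07124 × 2.602 = 0.185 mmol/kg

[CO3²⁻] = 0.185 mmol/kg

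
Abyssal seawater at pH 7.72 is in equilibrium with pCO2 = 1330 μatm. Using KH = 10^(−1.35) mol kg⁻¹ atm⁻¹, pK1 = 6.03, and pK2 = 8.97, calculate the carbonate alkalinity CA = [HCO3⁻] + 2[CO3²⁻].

[CO2*] = KH · pCO2 = 10^(−1.35) × 1330×10^-6 = 5.941×10^-5 mol/kg
α₀ = 1/(1 + K1/[H⁺] + K1K2/[H⁺]²) = 1/(1 + 10^+1.69 + 10^+0.44) = 0.01896
DIC = [CO2*]/α₀ = 5.941×10^-5 / 0.01896 = 3.133 mmol/kg
CA = (α₁ + 2α₂)·DIC = (0.9288 + 2×0.05223) × 3.133 = 3.24 mmol/kg

CA = 3.24 mmol/kg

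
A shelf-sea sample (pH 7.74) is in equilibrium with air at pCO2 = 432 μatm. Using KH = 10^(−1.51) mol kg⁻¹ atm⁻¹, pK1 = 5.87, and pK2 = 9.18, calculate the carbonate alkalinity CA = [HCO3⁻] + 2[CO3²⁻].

CA = 1.06 mmol/kg

[CO2*] = KH · pCO2 = 10^(−1.51) × 432×10^-6 = 1.335×10^-5 mol/kg
α₀ = 1/(1 + K1/[H⁺] + K1K2/[H⁺]²) = 1/(1 + 10^+1.87 + 10^+0.43) = 0.01285
DIC = [CO2*]/α₀ = 1.335×10^-5 / 0.01285 = 1.039 mmol/kg
CA = (α₁ + 2α₂)·DIC = (0.9526 + 2×0.03459) × 1.039 = 1.06 mmol/kg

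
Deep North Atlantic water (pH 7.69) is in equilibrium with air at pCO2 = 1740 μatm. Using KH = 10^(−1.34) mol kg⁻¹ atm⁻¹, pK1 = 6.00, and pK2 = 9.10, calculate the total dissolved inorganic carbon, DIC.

[CO2*] = KH · pCO2 = 10^(−1.34) × 1740×10^-6 = 7.953×10^-5 mol/kg
α₀ = 1/(1 + K1/[H⁺] + K1K2/[H⁺]²) = 1/(1 + 10^+1.69 + 10^+0.28) = 0.01927
DIC = [CO2*]/α₀ = 7.953×10^-5 / 0.01927 = 4.13 mmol/kg

DIC = 4.13 mmol/kg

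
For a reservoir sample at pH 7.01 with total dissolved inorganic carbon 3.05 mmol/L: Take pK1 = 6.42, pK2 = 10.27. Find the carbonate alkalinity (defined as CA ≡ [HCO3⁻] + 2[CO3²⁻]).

CA = [HCO3⁻] + 2[CO3²⁻] = (α₁ + 2α₂)·DIC
At pH 7.01: [H⁺]/K1 = 10^-0.59 = 0.25704, K2/[H⁺] = 10^-3.26 = 0.00054954
α₁ = 1/(1 + 0.25704 + 0.00054954) = 1/1.2576 = 0.7952; α₂ = α₁·K2/[H⁺] = 0.0004370
α₁ + 2α₂ = 0.7960
CA = 0.7960 × 3.05 = 2.43 mmol/L

CA = 2.43 mmol/L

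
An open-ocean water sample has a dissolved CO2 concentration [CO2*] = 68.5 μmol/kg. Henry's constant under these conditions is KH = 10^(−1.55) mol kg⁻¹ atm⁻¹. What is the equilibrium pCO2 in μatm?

KH = 10^(−1.55) = 2.818×10^-2 mol kg⁻¹ atm⁻¹
pCO2 = [CO2*]/KH = 68.5×10^-6 / 2.818×10^-2 = 2.43×10^-3 atm = 2430 μatm

pCO2 = 2430 μatm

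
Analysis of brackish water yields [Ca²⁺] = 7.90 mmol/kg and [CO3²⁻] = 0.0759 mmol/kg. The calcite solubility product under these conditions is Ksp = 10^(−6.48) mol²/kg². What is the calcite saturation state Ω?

Ksp = 10^(−6.48) = 3.311×10^-7
Ω = [Ca²⁺][CO3²⁻]/Ksp = (7.90×10^-3)(0.0759×10^-3) / 3.311×10^-7 = 1.81

Ω = 1.81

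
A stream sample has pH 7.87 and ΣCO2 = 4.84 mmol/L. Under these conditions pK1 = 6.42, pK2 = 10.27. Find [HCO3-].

α₁ = 1 / (1 + [H⁺]/K1 + K2/[H⁺]) = 1 / (1 + 10^-1.45 + 10^-2.40)
   = 1 / (1 + 0.035481 + 0.0039811) = 1/1.0395 = 0.9620
[HCO3⁻] = α₁ × DIC = 0.9620 × 4.84 = 4.66 mmol/L

[HCO3⁻] = 4.66 mmol/L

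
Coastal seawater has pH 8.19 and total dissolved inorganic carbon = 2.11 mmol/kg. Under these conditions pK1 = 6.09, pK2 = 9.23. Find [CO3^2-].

[CO3²⁻] = 0.175 mmol/kg

α₂ = 1 / (1 + [H⁺]/K2 + [H⁺]²/(K1K2)) = 1 / (1 + 10^+1.04 + 10^-1.06)
   = 1 / (1 + 10.965 + 0.087096) = 1/12.052 = 0.08297
[CO3²⁻] = α₂ × DIC = 0.08297 × 2.11 = 0.175 mmol/kg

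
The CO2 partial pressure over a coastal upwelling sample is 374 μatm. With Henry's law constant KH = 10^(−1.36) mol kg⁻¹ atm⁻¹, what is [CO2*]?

KH = 10^(−1.36) = 4.365×10^-2 mol kg⁻¹ atm⁻¹
[CO2*] = KH · pCO2 = 4.365×10^-2 × 374×10^-6 atm = 1.63×10^-5 mol/kg

[CO2*] = 16.3 μmol/kg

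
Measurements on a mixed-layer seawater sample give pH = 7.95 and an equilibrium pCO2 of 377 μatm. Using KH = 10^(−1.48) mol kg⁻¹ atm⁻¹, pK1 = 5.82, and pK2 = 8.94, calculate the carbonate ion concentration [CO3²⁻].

[CO3²⁻] = 0.172 mmol/kg

[CO2*] = KH · pCO2 = 10^(−1.48) × 377×10^-6 = 1.248×10^-5 mol/kg
α₀ = 1/(1 + K1/[H⁺] + K1K2/[H⁺]²) = 1/(1 + 10^+2.13 + 10^+1.14) = 0.006680
DIC = [CO2*]/α₀ = 1.248×10^-5 / 0.006680 = 1.869 mmol/kg
[CO3²⁻] = α₂·DIC; α₂ = 0.09221, so [CO3²⁻] = 0.09221 × 1.869 = 0.172 mmol/kg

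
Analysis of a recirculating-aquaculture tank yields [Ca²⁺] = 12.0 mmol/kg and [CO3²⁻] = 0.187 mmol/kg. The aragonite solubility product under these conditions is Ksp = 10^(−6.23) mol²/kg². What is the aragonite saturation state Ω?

Ksp = 10^(−6.23) = 5.888×10^-7
Ω = [Ca²⁺][CO3²⁻]/Ksp = (12.0×10^-3)(0.187×10^-3) / 5.888×10^-7 = 3.81

Ω = 3.81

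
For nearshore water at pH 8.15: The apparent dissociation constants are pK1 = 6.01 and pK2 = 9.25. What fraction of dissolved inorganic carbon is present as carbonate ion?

α₂ = 0.0731

α₂ = 1 / (1 + [H⁺]/K2 + [H⁺]²/(K1K2)) = 1 / (1 + 10^+1.10 + 10^-1.04)
   = 1 / (1 + 12.589 + 0.091201) = 1/13.680 = 0.07310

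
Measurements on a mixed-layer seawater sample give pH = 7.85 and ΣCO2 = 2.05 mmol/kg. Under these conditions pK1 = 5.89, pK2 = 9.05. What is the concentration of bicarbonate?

α₁ = 1 / (1 + [H⁺]/K1 + K2/[H⁺]) = 1 / (1 + 10^-1.96 + 10^-1.20)
   = 1 / (1 + 0.010965 + 0.063096) = 1/1.0741 = 0.9310
[HCO3⁻] = α₁ × DIC = 0.9310 × 2.05 = 1.91 mmol/kg

[HCO3⁻] = 1.91 mmol/kg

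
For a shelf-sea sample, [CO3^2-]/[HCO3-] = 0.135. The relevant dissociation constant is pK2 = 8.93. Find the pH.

From K2 = [H⁺][CO3^2-]/[HCO3-]:  pH = pK2 + log₁₀([CO3^2-]/[HCO3-])
log₁₀(0.135) = -0.870
pH = 8.93 + (-0.870) = 8.06

pH = 8.06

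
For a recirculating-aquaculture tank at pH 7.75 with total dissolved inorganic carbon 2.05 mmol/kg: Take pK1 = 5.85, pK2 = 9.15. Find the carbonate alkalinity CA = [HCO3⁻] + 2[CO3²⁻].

CA = 2.10 mmol/kg

CA = [HCO3⁻] + 2[CO3²⁻] = (α₁ + 2α₂)·DIC
At pH 7.75: [H⁺]/K1 = 10^-1.90 = 0.012589, K2/[H⁺] = 10^-1.40 = 0.039811
α₁ = 1/(1 + 0.012589 + 0.039811) = 1/1.0524 = 0.9502; α₂ = α₁·K2/[H⁺] = 0.03783
α₁ + 2α₂ = 1.0259
CA = 1.0259 × 2.05 = 2.10 mmol/kg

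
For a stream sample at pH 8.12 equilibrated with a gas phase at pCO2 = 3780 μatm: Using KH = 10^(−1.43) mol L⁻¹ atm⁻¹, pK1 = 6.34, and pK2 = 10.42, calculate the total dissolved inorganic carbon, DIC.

DIC = 8.65 mmol/L

[CO2*] = KH · pCO2 = 10^(−1.43) × 3780×10^-6 = 1.404×10^-4 mol/L
α₀ = 1/(1 + K1/[H⁺] + K1K2/[H⁺]²) = 1/(1 + 10^+1.78 + 10^-0.52) = 0.01624
DIC = [CO2*]/α₀ = 1.404×10^-4 / 0.01624 = 8.65 mmol/L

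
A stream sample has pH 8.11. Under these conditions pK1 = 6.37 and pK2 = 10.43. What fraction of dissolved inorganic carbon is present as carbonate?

α₂ = 1 / (1 + [H⁺]/K2 + [H⁺]²/(K1K2)) = 1 / (1 + 10^+2.32 + 10^+0.58)
   = 1 / (1 + 208.93 + 3.8019) = 1/213.73 = 0.004679

α₂ = 0.00468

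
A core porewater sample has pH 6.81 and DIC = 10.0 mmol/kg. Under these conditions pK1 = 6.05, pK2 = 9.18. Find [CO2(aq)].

[CO2*] = 1.48 mmol/kg

α₀ = 1 / (1 + K1/[H⁺] + K1K2/[H⁺]²) = 1 / (1 + 10^+0.76 + 10^-1.61)
   = 1 / (1 + 5.7544 + 0.024547) = 1/6.7789 = 0.1475
[CO2*] = α₀ × DIC = 0.1475 × 10.0 = 1.48 mmol/kg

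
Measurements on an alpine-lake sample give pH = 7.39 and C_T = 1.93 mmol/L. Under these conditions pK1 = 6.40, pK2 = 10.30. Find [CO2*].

[CO2*] = 0.179 mmol/L

α₀ = 1 / (1 + K1/[H⁺] + K1K2/[H⁺]²) = 1 / (1 + 10^+0.99 + 10^-1.92)
   = 1 / (1 + 9.7724 + 0.012023) = 1/10.784 = 0.09273
[CO2*] = α₀ × DIC = 0.09273 × 1.93 = 0.179 mmol/L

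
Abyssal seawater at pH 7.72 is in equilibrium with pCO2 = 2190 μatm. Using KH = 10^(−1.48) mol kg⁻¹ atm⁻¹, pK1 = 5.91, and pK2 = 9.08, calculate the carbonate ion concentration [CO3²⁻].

[CO3²⁻] = 0.204 mmol/kg

[CO2*] = KH · pCO2 = 10^(−1.48) × 2190×10^-6 = 7.252×10^-5 mol/kg
α₀ = 1/(1 + K1/[H⁺] + K1K2/[H⁺]²) = 1/(1 + 10^+1.81 + 10^+0.45) = 0.01462
DIC = [CO2*]/α₀ = 7.252×10^-5 / 0.01462 = 4.959 mmol/kg
[CO3²⁻] = α₂·DIC; α₂ = 0.04121, so [CO3²⁻] = 0.04121 × 4.959 = 0.204 mmol/kg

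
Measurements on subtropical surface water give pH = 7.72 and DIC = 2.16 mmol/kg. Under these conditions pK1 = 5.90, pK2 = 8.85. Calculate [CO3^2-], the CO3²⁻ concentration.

α₂ = 1 / (1 + [H⁺]/K2 + [H⁺]²/(K1K2)) = 1 / (1 + 10^+1.13 + 10^-0.69)
   = 1 / (1 + 13.490 + 0.20417) = 1/14.694 = 0.06806
[CO3²⁻] = α₂ × DIC = 0.06806 × 2.16 = 0.147 mmol/kg

[CO3²⁻] = 0.147 mmol/kg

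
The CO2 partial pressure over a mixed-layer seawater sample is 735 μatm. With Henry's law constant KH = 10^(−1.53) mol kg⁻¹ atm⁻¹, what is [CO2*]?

KH = 10^(−1.53) = 2.951×10^-2 mol kg⁻¹ atm⁻¹
[CO2*] = KH · pCO2 = 2.951×10^-2 × 735×10^-6 atm = 2.17×10^-5 mol/kg

[CO2*] = 21.7 μmol/kg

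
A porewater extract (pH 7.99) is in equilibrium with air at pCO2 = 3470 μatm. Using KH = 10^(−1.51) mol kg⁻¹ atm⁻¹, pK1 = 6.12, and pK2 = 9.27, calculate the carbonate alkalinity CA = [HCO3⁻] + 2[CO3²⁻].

CA = 8.78 mmol/kg

[CO2*] = KH · pCO2 = 10^(−1.51) × 3470×10^-6 = 1.072×10^-4 mol/kg
α₀ = 1/(1 + K1/[H⁺] + K1K2/[H⁺]²) = 1/(1 + 10^+1.87 + 10^+0.59) = 0.01265
DIC = [CO2*]/α₀ = 1.072×10^-4 / 0.01265 = 8.474 mmol/kg
CA = (α₁ + 2α₂)·DIC = (0.9381 + 2×0.04923) × 8.474 = 8.78 mmol/kg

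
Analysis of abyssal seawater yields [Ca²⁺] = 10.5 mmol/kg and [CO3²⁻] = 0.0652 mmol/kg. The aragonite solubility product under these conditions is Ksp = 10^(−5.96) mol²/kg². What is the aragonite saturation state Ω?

Ω = 0.624

Ksp = 10^(−5.96) = 1.096×10^-6
Ω = [Ca²⁺][CO3²⁻]/Ksp = (10.5×10^-3)(0.0652×10^-3) / 1.096×10^-6 = 0.624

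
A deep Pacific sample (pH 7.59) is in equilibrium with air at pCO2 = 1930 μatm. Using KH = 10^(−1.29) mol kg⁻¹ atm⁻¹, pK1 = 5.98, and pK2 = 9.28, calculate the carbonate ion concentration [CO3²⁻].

[CO3²⁻] = 0.0823 mmol/kg

[CO2*] = KH · pCO2 = 10^(−1.29) × 1930×10^-6 = 9.898×10^-5 mol/kg
α₀ = 1/(1 + K1/[H⁺] + K1K2/[H⁺]²) = 1/(1 + 10^+1.61 + 10^-0.08) = 0.02349
DIC = [CO2*]/α₀ = 9.898×10^-5 / 0.02349 = 4.214 mmol/kg
[CO3²⁻] = α₂·DIC; α₂ = 0.01954, so [CO3²⁻] = 0.01954 × 4.214 = 0.0823 mmol/kg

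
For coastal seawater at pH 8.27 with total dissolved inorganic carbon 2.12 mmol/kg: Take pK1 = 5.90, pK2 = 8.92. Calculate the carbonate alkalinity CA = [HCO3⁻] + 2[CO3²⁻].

CA = [HCO3⁻] + 2[CO3²⁻] = (α₁ + 2α₂)·DIC
At pH 8.27: [H⁺]/K1 = 10^-2.37 = 0.0042658, K2/[H⁺] = 10^-0.65 = 0.22387
α₁ = 1/(1 + 0.0042658 + 0.22387) = 1/1.2281 = 0.8142; α₂ = α₁·K2/[H⁺] = 0.1823
α₁ + 2α₂ = 1.1788
CA = 1.1788 × 2.12 = 2.50 mmol/kg

CA = 2.50 mmol/kg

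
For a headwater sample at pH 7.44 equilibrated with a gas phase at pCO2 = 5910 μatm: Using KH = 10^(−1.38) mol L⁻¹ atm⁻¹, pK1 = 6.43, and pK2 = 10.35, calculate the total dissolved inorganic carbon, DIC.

DIC = 2.77 mmol/L

[CO2*] = KH · pCO2 = 10^(−1.38) × 5910×10^-6 = 2.464×10^-4 mol/L
α₀ = 1/(1 + K1/[H⁺] + K1K2/[H⁺]²) = 1/(1 + 10^+1.01 + 10^-1.90) = 0.08892
DIC = [CO2*]/α₀ = 2.464×10^-4 / 0.08892 = 2.77 mmol/L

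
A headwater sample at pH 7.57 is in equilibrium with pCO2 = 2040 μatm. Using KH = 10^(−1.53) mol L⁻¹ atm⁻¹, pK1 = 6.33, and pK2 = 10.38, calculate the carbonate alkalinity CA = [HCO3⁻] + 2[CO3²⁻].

[CO2*] = KH · pCO2 = 10^(−1.53) × 2040×10^-6 = 6.020×10^-5 mol/L
α₀ = 1/(1 + K1/[H⁺] + K1K2/[H⁺]²) = 1/(1 + 10^+1.24 + 10^-1.57) = 0.05433
DIC = [CO2*]/α₀ = 6.020×10^-5 / 0.05433 = 1.108 mmol/L
CA = (α₁ + 2α₂)·DIC = (0.9442 + 2×0.001462) × 1.108 = 1.05 mmol/L

CA = 1.05 mmol/L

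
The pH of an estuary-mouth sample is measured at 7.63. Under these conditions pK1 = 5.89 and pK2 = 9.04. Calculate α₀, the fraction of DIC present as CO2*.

α₀ = 1 / (1 + K1/[H⁺] + K1K2/[H⁺]²) = 1 / (1 + 10^+1.74 + 10^+0.33)
   = 1 / (1 + 54.954 + 2.1380) = 1/58.092 = 0.01721

α₀ = 0.0172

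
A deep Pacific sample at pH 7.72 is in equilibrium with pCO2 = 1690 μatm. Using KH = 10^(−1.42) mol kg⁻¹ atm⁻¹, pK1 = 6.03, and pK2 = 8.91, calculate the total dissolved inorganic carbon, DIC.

[CO2*] = KH · pCO2 = 10^(−1.42) × 1690×10^-6 = 6.425×10^-5 mol/kg
α₀ = 1/(1 + K1/[H⁺] + K1K2/[H⁺]²) = 1/(1 + 10^+1.69 + 10^+0.50) = 0.01882
DIC = [CO2*]/α₀ = 6.425×10^-5 / 0.01882 = 3.41 mmol/kg

DIC = 3.41 mmol/kg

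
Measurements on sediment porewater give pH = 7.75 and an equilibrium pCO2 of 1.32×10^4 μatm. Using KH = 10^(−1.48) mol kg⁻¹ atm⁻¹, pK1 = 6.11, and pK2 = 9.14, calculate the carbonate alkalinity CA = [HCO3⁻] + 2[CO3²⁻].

CA = 20.6 mmol/kg

[CO2*] = KH · pCO2 = 10^(−1.48) × 1.32×10^4×10^-6 = 4.371×10^-4 mol/kg
α₀ = 1/(1 + K1/[H⁺] + K1K2/[H⁺]²) = 1/(1 + 10^+1.64 + 10^+0.25) = 0.02154
DIC = [CO2*]/α₀ = 4.371×10^-4 / 0.02154 = 20.29 mmol/kg
CA = (α₁ + 2α₂)·DIC = (0.9402 + 2×0.03830) × 20.29 = 20.6 mmol/kg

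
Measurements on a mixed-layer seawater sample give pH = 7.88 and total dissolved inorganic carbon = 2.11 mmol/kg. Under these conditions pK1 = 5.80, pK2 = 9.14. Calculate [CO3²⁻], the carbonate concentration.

[CO3²⁻] = 0.109 mmol/kg

α₂ = 1 / (1 + [H⁺]/K2 + [H⁺]²/(K1K2)) = 1 / (1 + 10^+1.26 + 10^-0.82)
   = 1 / (1 + 18.197 + 0.15136) = 1/19.348 = 0.05168
[CO3²⁻] = α₂ × DIC = 0.05168 × 2.11 = 0.109 mmol/kg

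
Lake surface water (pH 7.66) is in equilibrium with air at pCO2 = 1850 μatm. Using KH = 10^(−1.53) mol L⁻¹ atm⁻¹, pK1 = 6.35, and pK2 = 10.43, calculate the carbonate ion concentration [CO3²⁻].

[CO2*] = KH · pCO2 = 10^(−1.53) × 1850×10^-6 = 5.460×10^-5 mol/L
α₀ = 1/(1 + K1/[H⁺] + K1K2/[H⁺]²) = 1/(1 + 10^+1.31 + 10^-1.46) = 0.04662
DIC = [CO2*]/α₀ = 5.460×10^-5 / 0.04662 = 1.171 mmol/L
[CO3²⁻] = α₂·DIC; α₂ = 0.001616, so [CO3²⁻] = 0.001616 × 1.171 = 0.00189 mmol/L = 1.89 μmol/L

[CO3²⁻] = 1.89 μmol/L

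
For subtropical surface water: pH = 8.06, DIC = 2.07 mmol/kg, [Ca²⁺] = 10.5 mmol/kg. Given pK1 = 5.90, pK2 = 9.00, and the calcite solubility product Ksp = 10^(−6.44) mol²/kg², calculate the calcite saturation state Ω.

Ω = 6.13

α₂ = 1 / (1 + [H⁺]/K2 + [H⁺]²/(K1K2)) = 1 / (1 + 10^+0.94 + 10^-1.22)
   = 1 / (1 + 8.7096 + 0.060256) = 1/9.7699 = 0.1024
[CO3²⁻] = α₂ × DIC = 0.1024 × 2.07 = 0.2119 mmol/kg
Ksp = 10^(−6.44) = 3.631×10^-7
Ω = [Ca²⁺][CO3²⁻]/Ksp = (10.5×10^-3)(2.119×10^-4) / 3.631×10^-7 = 6.13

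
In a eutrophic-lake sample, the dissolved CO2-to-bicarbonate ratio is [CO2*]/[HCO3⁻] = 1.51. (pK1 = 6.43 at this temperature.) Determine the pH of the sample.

pH = 6.25

From K1 = [H⁺][HCO3⁻]/[CO2*]:  pH = pK1 − log₁₀([CO2*]/[HCO3⁻])
log₁₀(1.51) = +0.179
pH = 6.43 − (+0.179) = 6.25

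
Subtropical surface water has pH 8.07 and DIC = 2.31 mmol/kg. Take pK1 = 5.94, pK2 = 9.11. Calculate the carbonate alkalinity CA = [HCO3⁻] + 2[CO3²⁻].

CA = 2.49 mmol/kg

CA = [HCO3⁻] + 2[CO3²⁻] = (α₁ + 2α₂)·DIC
At pH 8.07: [H⁺]/K1 = 10^-2.13 = 0.0074131, K2/[H⁺] = 10^-1.04 = 0.091201
α₁ = 1/(1 + 0.0074131 + 0.091201) = 1/1.0986 = 0.9102; α₂ = α₁·K2/[H⁺] = 0.08301
α₁ + 2α₂ = 1.0763
CA = 1.0763 × 2.31 = 2.49 mmol/kg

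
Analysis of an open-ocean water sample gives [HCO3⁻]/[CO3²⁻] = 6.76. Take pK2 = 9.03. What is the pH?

pH = 8.20

From K2 = [H⁺][CO3²⁻]/[HCO3⁻]:  pH = pK2 − log₁₀([HCO3⁻]/[CO3²⁻])
log₁₀(6.76) = +0.830
pH = 9.03 − (+0.830) = 8.20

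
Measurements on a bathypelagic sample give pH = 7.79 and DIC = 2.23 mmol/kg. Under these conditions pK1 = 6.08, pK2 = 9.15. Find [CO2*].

[CO2*] = 0.0409 mmol/kg

α₀ = 1 / (1 + K1/[H⁺] + K1K2/[H⁺]²) = 1 / (1 + 10^+1.71 + 10^+0.35)
   = 1 / (1 + 51.286 + 2.2387) = 1/54.525 = 0.01834
[CO2*] = α₀ × DIC = 0.01834 × 2.23 = 0.0409 mmol/kg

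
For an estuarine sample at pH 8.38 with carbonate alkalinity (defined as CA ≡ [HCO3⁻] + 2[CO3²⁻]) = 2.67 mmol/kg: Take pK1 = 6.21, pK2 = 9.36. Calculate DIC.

DIC = 2.45 mmol/kg

CA = [HCO3⁻] + 2[CO3²⁻] = (α₁ + 2α₂)·DIC
At pH 8.38: [H⁺]/K1 = 10^-2.17 = 0.0067608, K2/[H⁺] = 10^-0.98 = 0.10471
α₁ = 1/(1 + 0.0067608 + 0.10471) = 1/1.1115 = 0.8997; α₂ = α₁·K2/[H⁺] = 0.09421
α₁ + 2α₂ = 1.0881
DIC = CA / (α₁ + 2α₂) = 2.67 / 1.0881 = 2.45 mmol/kg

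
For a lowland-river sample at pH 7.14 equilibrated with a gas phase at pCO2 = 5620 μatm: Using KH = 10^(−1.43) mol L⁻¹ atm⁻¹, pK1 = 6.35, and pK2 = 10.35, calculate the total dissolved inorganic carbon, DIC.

[CO2*] = KH · pCO2 = 10^(−1.43) × 5620×10^-6 = 2.088×10^-4 mol/L
α₀ = 1/(1 + K1/[H⁺] + K1K2/[H⁺]²) = 1/(1 + 10^+0.79 + 10^-2.42) = 0.1395
DIC = [CO2*]/α₀ = 2.088×10^-4 / 0.1395 = 1.50 mmol/L

DIC = 1.50 mmol/L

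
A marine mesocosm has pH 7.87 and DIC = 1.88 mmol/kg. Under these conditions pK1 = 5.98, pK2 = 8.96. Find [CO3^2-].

α₂ = 1 / (1 + [H⁺]/K2 + [H⁺]²/(K1K2)) = 1 / (1 + 10^+1.09 + 10^-0.80)
   = 1 / (1 + 12.303 + 0.15849) = 1/13.461 = 0.07429
[CO3²⁻] = α₂ × DIC = 0.07429 × 1.88 = 0.140 mmol/kg

[CO3²⁻] = 0.140 mmol/kg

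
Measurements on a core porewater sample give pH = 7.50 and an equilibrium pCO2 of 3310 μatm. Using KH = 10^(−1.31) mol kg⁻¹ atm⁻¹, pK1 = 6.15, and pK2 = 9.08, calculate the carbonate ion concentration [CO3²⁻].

[CO3²⁻] = 0.0955 mmol/kg

[CO2*] = KH · pCO2 = 10^(−1.31) × 3310×10^-6 = 1.621×10^-4 mol/kg
α₀ = 1/(1 + K1/[H⁺] + K1K2/[H⁺]²) = 1/(1 + 10^+1.35 + 10^-0.23) = 0.04171
DIC = [CO2*]/α₀ = 1.621×10^-4 / 0.04171 = 3.887 mmol/kg
[CO3²⁻] = α₂·DIC; α₂ = 0.02456, so [CO3²⁻] = 0.02456 × 3.887 = 0.0955 mmol/kg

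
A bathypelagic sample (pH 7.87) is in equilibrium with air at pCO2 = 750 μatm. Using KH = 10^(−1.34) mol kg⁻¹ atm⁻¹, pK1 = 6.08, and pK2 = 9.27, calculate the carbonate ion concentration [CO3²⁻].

[CO3²⁻] = 0.0842 mmol/kg

[CO2*] = KH · pCO2 = 10^(−1.34) × 750×10^-6 = 3.428×10^-5 mol/kg
α₀ = 1/(1 + K1/[H⁺] + K1K2/[H⁺]²) = 1/(1 + 10^+1.79 + 10^+0.39) = 0.01536
DIC = [CO2*]/α₀ = 3.428×10^-5 / 0.01536 = 2.232 mmol/kg
[CO3²⁻] = α₂·DIC; α₂ = 0.03770, so [CO3²⁻] = 0.03770 × 2.232 = 0.0842 mmol/kg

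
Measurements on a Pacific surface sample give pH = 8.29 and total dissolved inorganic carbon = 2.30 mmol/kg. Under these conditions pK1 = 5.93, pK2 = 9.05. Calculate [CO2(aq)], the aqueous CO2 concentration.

α₀ = 1 / (1 + K1/[H⁺] + K1K2/[H⁺]²) = 1 / (1 + 10^+2.36 + 10^+1.60)
   = 1 / (1 + 229.09 + 39.811) = 1/269.90 = 0.003705
[CO2*] = α₀ × DIC = 0.003705 × 2.30 = 0.00852 mmol/kg = 8.52 μmol/kg

[CO2*] = 8.52 μmol/kg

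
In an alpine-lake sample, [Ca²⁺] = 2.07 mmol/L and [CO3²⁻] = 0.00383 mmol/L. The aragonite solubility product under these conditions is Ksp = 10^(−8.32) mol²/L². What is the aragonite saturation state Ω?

Ksp = 10^(−8.32) = 4.786×10^-9
Ω = [Ca²⁺][CO3²⁻]/Ksp = (2.07×10^-3)(0.00383×10^-3) / 4.786×10^-9 = 1.66

Ω = 1.66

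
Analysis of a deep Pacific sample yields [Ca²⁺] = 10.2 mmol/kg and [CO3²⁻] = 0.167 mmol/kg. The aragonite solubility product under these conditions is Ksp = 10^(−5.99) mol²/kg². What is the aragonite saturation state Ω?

Ksp = 10^(−5.99) = 1.023×10^-6
Ω = [Ca²⁺][CO3²⁻]/Ksp = (10.2×10^-3)(0.167×10^-3) / 1.023×10^-6 = 1.66

Ω = 1.66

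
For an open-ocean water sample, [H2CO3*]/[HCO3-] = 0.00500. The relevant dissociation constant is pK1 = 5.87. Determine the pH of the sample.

From K1 = [H⁺][HCO3-]/[H2CO3*]:  pH = pK1 − log₁₀([H2CO3*]/[HCO3-])
log₁₀(0.00500) = -2.301
pH = 5.87 − (-2.301) = 8.17

pH = 8.17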